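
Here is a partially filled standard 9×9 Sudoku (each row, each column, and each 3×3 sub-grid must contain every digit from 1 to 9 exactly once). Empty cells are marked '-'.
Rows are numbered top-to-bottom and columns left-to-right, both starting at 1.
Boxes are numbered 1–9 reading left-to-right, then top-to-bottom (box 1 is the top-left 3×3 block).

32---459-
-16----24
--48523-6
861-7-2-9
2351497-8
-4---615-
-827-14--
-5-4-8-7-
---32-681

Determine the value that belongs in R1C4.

6

Row 1 already contains {2, 3, 4, 5, 9}.
Column 4 already contains {1, 3, 4, 7, 8}.
Its 3×3 block (box 2) already contains {2, 4, 5, 8}.
The only value from 1–9 not eliminated is 6, so R1C4 = 6.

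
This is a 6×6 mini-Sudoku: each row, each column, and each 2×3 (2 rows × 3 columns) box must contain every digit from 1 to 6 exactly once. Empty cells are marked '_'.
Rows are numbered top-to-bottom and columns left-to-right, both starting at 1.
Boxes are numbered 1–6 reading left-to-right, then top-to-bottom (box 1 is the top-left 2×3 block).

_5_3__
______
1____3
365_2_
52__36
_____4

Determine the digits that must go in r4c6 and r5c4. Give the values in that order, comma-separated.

For r4c6:
  Row 4 already contains {2, 3, 5, 6}.
  Column 6 already contains {3, 4, 6}.
  Its 2×3 block (box 4) already contains {2, 3}.
  The only value from 1–6 not eliminated is 1, so r4c6 = 1.
For r5c4:
  Row 5 already contains {2, 3, 5, 6}.
  Column 4 already contains {3}.
  Its 2×3 block (box 6) already contains {3, 4, 6}.
  The only value from 1–6 not eliminated is 1, so r5c4 = 1.

1,1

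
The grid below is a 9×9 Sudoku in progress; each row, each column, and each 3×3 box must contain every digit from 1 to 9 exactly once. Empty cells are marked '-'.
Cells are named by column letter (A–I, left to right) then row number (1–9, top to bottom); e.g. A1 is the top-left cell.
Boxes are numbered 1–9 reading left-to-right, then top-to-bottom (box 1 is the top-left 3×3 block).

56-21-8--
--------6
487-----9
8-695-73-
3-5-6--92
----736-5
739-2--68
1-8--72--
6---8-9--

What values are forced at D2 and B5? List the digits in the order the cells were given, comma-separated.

7,7

For D2:
  Consider where 7 can go in column D.
  D3 is out (row 3 already has a 7). D5 is out (box 5 already has a 7). D6 is out (row 6 already has a 7). D7 is out (row 7 already has a 7). The remaining empty cells in column D are similarly blocked.
  So the only cell in column D that can hold 7 is D2.
  So D2 = 7.
For B5:
  Consider where 7 can go in row 5.
  D5 is out (box 5 already has a 7).
  F5 is out (column F already has a 7).
  G5 is out (column G already has a 7).
  So the only cell in row 5 that can hold 7 is B5.
  So B5 = 7.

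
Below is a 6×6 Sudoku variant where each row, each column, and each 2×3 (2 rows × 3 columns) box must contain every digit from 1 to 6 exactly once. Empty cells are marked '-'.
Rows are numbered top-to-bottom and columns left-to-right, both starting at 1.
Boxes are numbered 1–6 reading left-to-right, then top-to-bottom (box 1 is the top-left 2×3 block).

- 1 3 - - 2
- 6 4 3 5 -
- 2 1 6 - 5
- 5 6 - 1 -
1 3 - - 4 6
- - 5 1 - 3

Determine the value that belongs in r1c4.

4

Row 1 already contains {1, 2, 3}.
Column 4 already contains {1, 3, 6}.
Its 2×3 block (box 2) already contains {2, 3, 5}.
The only value from 1–6 not eliminated is 4, so r1c4 = 4.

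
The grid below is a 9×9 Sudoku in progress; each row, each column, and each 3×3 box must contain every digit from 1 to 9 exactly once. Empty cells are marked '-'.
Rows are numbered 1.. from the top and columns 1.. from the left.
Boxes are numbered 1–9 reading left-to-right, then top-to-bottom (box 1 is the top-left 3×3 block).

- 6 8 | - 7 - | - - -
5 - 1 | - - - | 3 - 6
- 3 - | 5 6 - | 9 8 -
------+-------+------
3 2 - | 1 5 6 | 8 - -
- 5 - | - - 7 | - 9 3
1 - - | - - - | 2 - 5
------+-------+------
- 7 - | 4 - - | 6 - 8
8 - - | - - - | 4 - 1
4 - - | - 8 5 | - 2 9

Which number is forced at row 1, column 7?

5

Cell row 1, column 7 itself could take any of {1, 5} by direct elimination.
Consider where 5 can go in column 7.
row 5, column 7 is out (row 5 already has a 5).
row 9, column 7 is out (row 9 already has a 5).
So the only cell in column 7 that can hold 5 is row 1, column 7.
Therefore row 1, column 7 = 5.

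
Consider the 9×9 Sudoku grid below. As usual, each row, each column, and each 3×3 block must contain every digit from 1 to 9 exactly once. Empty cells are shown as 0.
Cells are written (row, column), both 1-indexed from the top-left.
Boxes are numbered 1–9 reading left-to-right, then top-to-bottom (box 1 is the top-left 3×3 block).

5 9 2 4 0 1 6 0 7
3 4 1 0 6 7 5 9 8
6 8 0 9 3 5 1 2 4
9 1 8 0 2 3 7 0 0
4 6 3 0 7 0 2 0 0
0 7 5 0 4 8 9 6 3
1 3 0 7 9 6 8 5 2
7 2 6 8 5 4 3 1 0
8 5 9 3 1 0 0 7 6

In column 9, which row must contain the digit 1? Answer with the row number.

5

Consider where 1 can go in column 9.
(4,9) is out (row 4 already has a 1).
(8,9) is out (row 8 already has a 1).
So the only cell in column 9 that can hold 1 is (5,9).
That is row 5.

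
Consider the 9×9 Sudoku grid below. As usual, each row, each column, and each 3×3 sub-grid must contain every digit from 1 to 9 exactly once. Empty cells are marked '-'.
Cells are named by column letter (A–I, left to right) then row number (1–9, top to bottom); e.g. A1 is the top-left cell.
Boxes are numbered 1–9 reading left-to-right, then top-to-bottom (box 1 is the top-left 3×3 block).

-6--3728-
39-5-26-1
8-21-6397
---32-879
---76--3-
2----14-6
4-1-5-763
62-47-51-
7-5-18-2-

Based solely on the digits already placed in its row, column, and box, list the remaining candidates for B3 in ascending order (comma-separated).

4,5

Row 3 already contains {1, 2, 3, 6, 7, 8, 9}.
Column B already contains {2, 6, 9}.
Its 3×3 block (box 1) already contains {2, 3, 6, 8, 9}.
Removing those from 1–9 leaves {4, 5} as the candidates for B3.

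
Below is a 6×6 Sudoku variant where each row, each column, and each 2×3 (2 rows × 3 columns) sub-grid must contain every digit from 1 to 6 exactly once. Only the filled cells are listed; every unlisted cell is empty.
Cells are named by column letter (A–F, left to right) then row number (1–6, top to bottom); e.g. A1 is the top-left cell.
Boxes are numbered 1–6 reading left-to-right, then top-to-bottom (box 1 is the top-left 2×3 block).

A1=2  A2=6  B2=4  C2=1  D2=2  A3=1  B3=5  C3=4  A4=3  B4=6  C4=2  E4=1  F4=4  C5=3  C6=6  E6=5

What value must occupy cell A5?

Cell A5 itself could take any of {4, 5} by direct elimination.
Consider where 5 can go in column A.
A6 is out (row 6 already has a 5).
So the only cell in column A that can hold 5 is A5.
Therefore A5 = 5.

5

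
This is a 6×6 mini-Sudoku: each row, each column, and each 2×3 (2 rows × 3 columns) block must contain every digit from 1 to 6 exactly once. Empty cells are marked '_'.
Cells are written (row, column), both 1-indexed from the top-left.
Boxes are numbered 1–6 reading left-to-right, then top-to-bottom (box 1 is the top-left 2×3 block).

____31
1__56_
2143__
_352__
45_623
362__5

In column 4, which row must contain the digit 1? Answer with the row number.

Consider where 1 can go in column 4.
(1,4) is out (row 1 already has a 1).
So the only cell in column 4 that can hold 1 is (6,4).
That is row 6.

6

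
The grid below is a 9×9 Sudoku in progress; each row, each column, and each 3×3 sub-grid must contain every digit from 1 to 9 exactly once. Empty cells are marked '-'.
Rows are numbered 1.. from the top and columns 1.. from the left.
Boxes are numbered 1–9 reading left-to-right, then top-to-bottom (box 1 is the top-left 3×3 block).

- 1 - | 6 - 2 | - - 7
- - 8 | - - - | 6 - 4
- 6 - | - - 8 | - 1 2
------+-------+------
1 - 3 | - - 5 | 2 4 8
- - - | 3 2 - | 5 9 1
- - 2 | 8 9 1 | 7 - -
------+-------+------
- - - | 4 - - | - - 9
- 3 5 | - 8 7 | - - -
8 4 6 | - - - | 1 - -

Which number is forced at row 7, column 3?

1

Cell row 7, column 3 itself could take any of {1, 7} by direct elimination.
Consider where 1 can go in column 3.
row 1, column 3 is out (row 1 already has a 1).
row 3, column 3 is out (row 3 already has a 1).
row 5, column 3 is out (row 5 already has a 1).
So the only cell in column 3 that can hold 1 is row 7, column 3.
Therefore row 7, column 3 = 1.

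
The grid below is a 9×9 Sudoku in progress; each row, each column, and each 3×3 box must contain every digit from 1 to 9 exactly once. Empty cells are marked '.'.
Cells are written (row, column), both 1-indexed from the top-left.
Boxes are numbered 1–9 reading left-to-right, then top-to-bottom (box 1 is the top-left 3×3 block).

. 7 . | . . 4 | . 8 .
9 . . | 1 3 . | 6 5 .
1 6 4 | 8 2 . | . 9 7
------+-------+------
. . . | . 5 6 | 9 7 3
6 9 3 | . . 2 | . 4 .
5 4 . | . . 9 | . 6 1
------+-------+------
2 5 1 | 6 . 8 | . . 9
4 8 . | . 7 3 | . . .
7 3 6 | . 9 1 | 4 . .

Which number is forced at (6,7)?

2

Cell (6,7) itself could take any of {2, 8} by direct elimination.
Consider where 2 can go in box 6.
(5,7) is out (row 5 already has a 2).
(5,9) is out (row 5 already has a 2).
So the only cell in box 6 that can hold 2 is (6,7).
Therefore (6,7) = 2.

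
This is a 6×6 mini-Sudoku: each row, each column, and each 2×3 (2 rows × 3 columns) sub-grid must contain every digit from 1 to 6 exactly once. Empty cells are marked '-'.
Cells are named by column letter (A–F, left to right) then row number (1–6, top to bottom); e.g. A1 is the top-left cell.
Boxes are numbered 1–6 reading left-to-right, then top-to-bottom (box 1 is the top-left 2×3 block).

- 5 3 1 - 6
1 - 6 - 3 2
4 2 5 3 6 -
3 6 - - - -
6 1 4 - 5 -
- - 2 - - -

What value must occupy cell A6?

Row 6 already contains {2}.
Column A already contains {1, 3, 4, 6}.
Its 2×3 block (box 5) already contains {1, 2, 4, 6}.
The only value from 1–6 not eliminated is 5, so A6 = 5.

5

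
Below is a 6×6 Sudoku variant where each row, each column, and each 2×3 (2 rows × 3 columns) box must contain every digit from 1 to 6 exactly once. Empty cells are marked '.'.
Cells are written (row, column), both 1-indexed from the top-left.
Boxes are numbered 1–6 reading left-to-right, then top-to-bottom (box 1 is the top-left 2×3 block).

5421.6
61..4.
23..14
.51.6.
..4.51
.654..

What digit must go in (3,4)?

5

Row 3 already contains {1, 2, 3, 4}.
Column 4 already contains {1, 4}.
Its 2×3 block (box 4) already contains {1, 4, 6}.
The only value from 1–6 not eliminated is 5, so (3,4) = 5.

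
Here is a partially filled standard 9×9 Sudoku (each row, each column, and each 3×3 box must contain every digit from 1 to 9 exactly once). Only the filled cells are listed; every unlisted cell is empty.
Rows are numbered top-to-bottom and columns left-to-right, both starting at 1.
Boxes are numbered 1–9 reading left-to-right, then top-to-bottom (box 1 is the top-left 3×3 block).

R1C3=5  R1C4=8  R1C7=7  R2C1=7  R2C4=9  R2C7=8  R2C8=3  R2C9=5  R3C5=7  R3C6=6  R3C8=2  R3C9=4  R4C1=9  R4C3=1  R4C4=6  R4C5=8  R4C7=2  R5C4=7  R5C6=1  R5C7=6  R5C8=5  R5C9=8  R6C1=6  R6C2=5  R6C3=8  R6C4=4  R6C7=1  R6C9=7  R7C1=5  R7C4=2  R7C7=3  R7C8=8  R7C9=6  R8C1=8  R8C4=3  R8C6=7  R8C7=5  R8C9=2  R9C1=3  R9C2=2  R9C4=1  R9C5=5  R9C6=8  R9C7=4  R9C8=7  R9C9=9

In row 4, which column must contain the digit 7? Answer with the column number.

Consider where 7 can go in row 4.
R4C6 is out (column 6 already has a 7).
R4C8 is out (column 8 already has a 7).
R4C9 is out (column 9 already has a 7).
So the only cell in row 4 that can hold 7 is R4C2.
That is column 2.

2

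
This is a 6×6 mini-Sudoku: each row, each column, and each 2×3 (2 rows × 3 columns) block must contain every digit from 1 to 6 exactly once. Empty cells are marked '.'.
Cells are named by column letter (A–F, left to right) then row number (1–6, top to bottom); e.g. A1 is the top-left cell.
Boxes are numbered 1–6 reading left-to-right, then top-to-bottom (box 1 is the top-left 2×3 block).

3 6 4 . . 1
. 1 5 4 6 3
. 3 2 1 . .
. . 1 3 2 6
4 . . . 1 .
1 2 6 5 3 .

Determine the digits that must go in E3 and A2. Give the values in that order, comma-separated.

For E3:
  Consider where 4 can go in column E.
  E1 is out (row 1 already has a 4).
  So the only cell in column E that can hold 4 is E3.
  So E3 = 4.
For A2:
  Row 2 already contains {1, 3, 4, 5, 6}.
  Column A already contains {1, 3, 4}.
  Its 2×3 block (box 1) already contains {1, 3, 4, 5, 6}.
  The only value from 1–6 not eliminated is 2, so A2 = 2.

4,2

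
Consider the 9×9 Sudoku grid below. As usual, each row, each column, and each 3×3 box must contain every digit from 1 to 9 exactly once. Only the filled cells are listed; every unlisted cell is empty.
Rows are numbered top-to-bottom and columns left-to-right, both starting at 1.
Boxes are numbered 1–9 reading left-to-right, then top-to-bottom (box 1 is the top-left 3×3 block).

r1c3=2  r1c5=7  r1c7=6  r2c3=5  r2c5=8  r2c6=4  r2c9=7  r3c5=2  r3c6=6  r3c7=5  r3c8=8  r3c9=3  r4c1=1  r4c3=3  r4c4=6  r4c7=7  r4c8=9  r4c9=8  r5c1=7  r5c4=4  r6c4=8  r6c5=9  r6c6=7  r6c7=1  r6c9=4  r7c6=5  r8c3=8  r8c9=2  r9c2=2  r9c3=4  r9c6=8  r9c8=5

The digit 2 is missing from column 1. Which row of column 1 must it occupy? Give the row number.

Consider where 2 can go in column 1.
r1c1 is out (row 1 already has a 2). r2c1 is out (box 1 already has a 2). r3c1 is out (row 3 already has a 2). r7c1 is out (box 7 already has a 2). The remaining empty cells in column 1 are similarly blocked.
So the only cell in column 1 that can hold 2 is r6c1.
That is row 6.

6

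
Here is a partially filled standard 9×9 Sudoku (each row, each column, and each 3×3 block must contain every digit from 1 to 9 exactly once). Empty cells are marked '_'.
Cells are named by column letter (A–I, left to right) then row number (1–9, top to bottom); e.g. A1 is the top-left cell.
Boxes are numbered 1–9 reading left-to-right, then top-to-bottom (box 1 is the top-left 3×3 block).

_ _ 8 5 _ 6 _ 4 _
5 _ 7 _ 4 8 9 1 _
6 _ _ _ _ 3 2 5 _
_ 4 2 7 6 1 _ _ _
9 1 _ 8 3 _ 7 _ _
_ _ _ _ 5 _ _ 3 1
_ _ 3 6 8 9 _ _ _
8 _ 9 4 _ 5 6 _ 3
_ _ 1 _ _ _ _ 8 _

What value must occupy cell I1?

Row 1 already contains {4, 5, 6, 8}.
Column I already contains {1, 3}.
Its 3×3 block (box 3) already contains {1, 2, 4, 5, 9}.
The only value from 1–9 not eliminated is 7, so I1 = 7.

7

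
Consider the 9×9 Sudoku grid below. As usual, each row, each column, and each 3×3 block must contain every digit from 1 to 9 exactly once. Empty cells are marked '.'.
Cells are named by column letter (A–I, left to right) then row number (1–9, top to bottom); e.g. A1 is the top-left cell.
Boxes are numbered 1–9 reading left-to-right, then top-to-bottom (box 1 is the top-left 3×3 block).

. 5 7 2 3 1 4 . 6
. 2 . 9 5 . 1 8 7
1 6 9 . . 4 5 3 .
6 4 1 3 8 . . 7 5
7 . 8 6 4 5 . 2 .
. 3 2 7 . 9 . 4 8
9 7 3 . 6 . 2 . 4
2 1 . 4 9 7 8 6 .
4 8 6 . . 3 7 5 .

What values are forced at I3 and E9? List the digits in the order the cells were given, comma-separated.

For I3:
  Row 3 already contains {1, 3, 4, 5, 6, 9}.
  Column I already contains {4, 5, 6, 7, 8}.
  Its 3×3 block (box 3) already contains {1, 3, 4, 5, 6, 7, 8}.
  The only value from 1–9 not eliminated is 2, so I3 = 2.
For E9:
  Consider where 2 can go in column E.
  E3 is out (box 2 already has a 2).
  E6 is out (row 6 already has a 2).
  So the only cell in column E that can hold 2 is E9.
  So E9 = 2.

2,2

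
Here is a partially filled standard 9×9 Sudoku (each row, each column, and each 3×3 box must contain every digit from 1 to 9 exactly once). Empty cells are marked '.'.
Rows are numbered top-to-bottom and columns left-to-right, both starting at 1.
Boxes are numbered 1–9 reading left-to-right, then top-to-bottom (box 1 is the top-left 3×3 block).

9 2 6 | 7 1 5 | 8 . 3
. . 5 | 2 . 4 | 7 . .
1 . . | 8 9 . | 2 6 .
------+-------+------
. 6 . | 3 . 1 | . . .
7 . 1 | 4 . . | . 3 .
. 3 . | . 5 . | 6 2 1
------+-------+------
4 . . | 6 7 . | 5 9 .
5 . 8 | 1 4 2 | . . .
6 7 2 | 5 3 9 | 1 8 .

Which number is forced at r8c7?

Row 8 already contains {1, 2, 4, 5, 8}.
Column 7 already contains {1, 2, 5, 6, 7, 8}.
Its 3×3 block (box 9) already contains {1, 5, 8, 9}.
The only value from 1–9 not eliminated is 3, so r8c7 = 3.

3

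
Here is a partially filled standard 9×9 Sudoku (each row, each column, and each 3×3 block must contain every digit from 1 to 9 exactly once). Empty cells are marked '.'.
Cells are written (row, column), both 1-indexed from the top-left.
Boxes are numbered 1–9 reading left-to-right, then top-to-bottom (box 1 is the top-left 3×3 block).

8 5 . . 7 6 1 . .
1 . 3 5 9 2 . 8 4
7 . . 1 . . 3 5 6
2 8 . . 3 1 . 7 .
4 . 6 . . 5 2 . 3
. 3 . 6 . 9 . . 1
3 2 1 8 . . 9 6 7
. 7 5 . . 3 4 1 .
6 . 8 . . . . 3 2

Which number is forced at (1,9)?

Row 1 already contains {1, 5, 6, 7, 8}.
Column 9 already contains {1, 2, 3, 4, 6, 7}.
Its 3×3 block (box 3) already contains {1, 3, 4, 5, 6, 8}.
The only value from 1–9 not eliminated is 9, so (1,9) = 9.

9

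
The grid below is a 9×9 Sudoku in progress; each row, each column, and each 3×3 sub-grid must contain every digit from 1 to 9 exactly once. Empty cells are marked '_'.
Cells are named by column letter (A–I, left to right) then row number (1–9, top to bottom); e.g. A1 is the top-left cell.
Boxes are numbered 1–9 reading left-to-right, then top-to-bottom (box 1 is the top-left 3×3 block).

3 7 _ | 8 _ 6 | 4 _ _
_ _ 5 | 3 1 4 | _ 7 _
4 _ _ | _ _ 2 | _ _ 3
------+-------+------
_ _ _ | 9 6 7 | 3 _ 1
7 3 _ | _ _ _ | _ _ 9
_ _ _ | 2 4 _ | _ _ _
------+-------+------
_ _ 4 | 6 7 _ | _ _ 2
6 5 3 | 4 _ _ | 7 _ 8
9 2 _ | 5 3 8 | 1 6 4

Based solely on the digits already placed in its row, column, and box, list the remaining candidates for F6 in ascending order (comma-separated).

Row 6 already contains {2, 4}.
Column F already contains {2, 4, 6, 7, 8}.
Its 3×3 block (box 5) already contains {2, 4, 6, 7, 9}.
Removing those from 1–9 leaves {1, 3, 5} as the candidates for F6.

1,3,5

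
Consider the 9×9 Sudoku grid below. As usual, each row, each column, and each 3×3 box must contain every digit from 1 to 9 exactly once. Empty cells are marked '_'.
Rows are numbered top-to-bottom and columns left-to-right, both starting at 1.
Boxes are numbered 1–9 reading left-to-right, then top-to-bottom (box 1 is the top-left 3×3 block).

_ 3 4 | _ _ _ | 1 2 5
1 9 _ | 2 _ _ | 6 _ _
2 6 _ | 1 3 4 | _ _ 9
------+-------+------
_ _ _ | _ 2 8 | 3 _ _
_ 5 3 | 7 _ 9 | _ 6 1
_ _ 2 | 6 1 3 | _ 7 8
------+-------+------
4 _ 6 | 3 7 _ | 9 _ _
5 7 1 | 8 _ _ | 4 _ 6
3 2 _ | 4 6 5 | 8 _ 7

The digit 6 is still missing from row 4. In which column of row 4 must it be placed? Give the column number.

1

Consider where 6 can go in row 4.
r4c2 is out (column 2 already has a 6).
r4c3 is out (column 3 already has a 6).
r4c4 is out (column 4 already has a 6).
r4c8 is out (column 8 already has a 6).
r4c9 is out (column 9 already has a 6).
So the only cell in row 4 that can hold 6 is r4c1.
That is column 1.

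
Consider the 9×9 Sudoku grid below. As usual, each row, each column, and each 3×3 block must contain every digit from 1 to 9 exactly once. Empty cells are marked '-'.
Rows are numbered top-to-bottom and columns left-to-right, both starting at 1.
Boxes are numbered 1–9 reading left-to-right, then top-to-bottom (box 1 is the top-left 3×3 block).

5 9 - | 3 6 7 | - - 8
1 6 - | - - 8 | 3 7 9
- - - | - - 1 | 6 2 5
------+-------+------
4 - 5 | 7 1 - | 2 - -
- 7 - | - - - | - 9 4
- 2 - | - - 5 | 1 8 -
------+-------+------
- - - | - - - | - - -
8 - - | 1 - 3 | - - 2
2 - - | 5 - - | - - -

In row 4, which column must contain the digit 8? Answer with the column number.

2

Consider where 8 can go in row 4.
r4c6 is out (column 6 already has a 8).
r4c8 is out (column 8 already has a 8).
r4c9 is out (column 9 already has a 8).
So the only cell in row 4 that can hold 8 is r4c2.
That is column 2.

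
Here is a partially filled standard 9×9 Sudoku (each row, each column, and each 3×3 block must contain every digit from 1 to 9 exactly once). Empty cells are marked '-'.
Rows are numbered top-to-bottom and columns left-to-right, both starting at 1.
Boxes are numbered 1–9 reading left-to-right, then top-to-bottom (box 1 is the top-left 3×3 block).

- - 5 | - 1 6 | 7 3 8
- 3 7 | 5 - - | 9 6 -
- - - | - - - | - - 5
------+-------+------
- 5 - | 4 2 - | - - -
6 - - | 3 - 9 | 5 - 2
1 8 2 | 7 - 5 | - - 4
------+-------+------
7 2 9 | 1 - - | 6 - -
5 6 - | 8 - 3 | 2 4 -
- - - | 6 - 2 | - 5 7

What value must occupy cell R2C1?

Cell R2C1 itself could take any of {2, 4, 8} by direct elimination.
Consider where 2 can go in row 2.
R2C5 is out (column 5 already has a 2).
R2C6 is out (column 6 already has a 2).
R2C9 is out (column 9 already has a 2).
So the only cell in row 2 that can hold 2 is R2C1.
Therefore R2C1 = 2.

2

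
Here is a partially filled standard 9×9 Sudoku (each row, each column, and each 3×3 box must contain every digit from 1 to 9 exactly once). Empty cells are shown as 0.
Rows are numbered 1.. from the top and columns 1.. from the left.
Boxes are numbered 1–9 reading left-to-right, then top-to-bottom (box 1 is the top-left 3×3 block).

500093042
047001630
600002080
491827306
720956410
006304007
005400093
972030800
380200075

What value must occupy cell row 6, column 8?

Cell row 6, column 8 itself could take any of {2, 5} by direct elimination.
Consider where 2 can go in column 8.
row 4, column 8 is out (row 4 already has a 2).
row 8, column 8 is out (row 8 already has a 2).
So the only cell in column 8 that can hold 2 is row 6, column 8.
Therefore row 6, column 8 = 2.

2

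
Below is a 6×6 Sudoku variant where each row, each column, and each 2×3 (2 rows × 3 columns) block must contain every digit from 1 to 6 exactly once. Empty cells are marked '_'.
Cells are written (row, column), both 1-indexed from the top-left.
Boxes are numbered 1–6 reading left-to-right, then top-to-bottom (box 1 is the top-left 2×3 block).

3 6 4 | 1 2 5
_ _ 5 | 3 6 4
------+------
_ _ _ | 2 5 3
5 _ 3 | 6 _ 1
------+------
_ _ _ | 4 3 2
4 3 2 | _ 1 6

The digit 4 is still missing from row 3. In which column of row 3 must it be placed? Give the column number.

Consider where 4 can go in row 3.
(3,1) is out (column 1 already has a 4).
(3,3) is out (column 3 already has a 4).
So the only cell in row 3 that can hold 4 is (3,2).
That is column 2.

2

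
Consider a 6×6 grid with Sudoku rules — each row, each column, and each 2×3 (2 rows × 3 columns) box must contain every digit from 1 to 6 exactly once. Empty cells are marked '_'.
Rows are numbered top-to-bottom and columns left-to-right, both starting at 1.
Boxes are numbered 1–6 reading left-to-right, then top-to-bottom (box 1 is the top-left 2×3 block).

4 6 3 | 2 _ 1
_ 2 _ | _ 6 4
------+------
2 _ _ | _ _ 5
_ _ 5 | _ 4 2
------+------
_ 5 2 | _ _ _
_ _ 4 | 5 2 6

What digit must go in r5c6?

3

Row 5 already contains {2, 5}.
Column 6 already contains {1, 2, 4, 5, 6}.
Its 2×3 block (box 6) already contains {2, 5, 6}.
The only value from 1–6 not eliminated is 3, so r5c6 = 3.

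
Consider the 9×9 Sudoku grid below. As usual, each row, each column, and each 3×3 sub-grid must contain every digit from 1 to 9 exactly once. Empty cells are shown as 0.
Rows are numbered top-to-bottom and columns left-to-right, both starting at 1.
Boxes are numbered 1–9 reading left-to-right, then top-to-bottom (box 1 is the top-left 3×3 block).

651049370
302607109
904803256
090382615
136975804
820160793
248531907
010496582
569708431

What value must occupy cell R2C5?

Row 2 already contains {1, 2, 3, 6, 7, 9}.
Column 5 already contains {3, 4, 6, 7, 8, 9}.
Its 3×3 block (box 2) already contains {3, 4, 6, 7, 8, 9}.
The only value from 1–9 not eliminated is 5, so R2C5 = 5.

5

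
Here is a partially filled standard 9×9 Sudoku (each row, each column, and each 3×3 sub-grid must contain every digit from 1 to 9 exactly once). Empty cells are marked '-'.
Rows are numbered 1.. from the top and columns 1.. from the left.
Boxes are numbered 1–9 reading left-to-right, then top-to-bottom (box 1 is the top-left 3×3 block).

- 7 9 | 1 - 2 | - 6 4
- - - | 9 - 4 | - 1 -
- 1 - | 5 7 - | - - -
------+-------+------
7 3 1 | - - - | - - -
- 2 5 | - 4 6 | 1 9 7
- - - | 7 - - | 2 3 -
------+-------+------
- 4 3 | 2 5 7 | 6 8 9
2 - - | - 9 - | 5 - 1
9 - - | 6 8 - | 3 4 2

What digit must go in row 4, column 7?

Cell row 4, column 7 itself could take any of {4, 8} by direct elimination.
Consider where 4 can go in row 4.
row 4, column 4 is out (box 5 already has a 4).
row 4, column 5 is out (column 5 already has a 4).
row 4, column 6 is out (column 6 already has a 4).
row 4, column 8 is out (column 8 already has a 4).
row 4, column 9 is out (column 9 already has a 4).
So the only cell in row 4 that can hold 4 is row 4, column 7.
Therefore row 4, column 7 = 4.

4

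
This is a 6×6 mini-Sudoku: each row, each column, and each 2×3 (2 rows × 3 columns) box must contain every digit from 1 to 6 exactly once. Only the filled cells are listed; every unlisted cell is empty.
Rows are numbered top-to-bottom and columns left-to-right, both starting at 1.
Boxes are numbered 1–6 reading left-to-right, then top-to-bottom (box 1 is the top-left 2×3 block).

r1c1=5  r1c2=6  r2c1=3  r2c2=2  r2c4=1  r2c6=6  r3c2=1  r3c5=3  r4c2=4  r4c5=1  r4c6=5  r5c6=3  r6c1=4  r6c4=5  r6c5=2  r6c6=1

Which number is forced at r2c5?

Cell r2c5 itself could take any of {4, 5} by direct elimination.
Consider where 5 can go in row 2.
r2c3 is out (box 1 already has a 5).
So the only cell in row 2 that can hold 5 is r2c5.
Therefore r2c5 = 5.

5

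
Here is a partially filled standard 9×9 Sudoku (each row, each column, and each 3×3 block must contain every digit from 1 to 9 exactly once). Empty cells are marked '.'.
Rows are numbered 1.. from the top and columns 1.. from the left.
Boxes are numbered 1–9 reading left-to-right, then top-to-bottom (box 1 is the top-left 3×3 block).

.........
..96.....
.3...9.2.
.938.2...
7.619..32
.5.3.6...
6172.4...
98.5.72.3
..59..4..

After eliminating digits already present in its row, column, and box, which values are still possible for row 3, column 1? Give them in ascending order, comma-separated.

Row 3 already contains {2, 3, 9}.
Column 1 already contains {6, 7, 9}.
Its 3×3 block (box 1) already contains {3, 9}.
Removing those from 1–9 leaves {1, 4, 5, 8} as the candidates for row 3, column 1.

1,4,5,8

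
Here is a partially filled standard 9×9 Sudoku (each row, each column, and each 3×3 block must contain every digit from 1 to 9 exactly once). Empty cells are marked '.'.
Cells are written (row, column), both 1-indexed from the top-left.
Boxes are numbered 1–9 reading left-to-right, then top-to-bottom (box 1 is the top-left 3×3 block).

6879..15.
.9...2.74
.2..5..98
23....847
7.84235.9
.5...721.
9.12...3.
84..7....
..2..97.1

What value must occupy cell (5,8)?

Row 5 already contains {2, 3, 4, 5, 7, 8, 9}.
Column 8 already contains {1, 3, 4, 5, 7, 9}.
Its 3×3 block (box 6) already contains {1, 2, 4, 5, 7, 8, 9}.
The only value from 1–9 not eliminated is 6, so (5,8) = 6.

6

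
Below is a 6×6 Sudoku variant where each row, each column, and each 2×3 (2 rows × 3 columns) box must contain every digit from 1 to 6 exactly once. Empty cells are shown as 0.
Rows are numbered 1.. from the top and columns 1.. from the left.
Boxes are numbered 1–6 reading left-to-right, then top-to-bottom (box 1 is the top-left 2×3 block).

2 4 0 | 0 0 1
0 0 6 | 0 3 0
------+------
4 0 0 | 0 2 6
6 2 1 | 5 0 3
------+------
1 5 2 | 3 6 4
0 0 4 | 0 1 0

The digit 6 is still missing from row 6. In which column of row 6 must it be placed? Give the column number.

Consider where 6 can go in row 6.
row 6, column 1 is out (column 1 already has a 6).
row 6, column 4 is out (box 6 already has a 6).
row 6, column 6 is out (column 6 already has a 6).
So the only cell in row 6 that can hold 6 is row 6, column 2.
That is column 2.

2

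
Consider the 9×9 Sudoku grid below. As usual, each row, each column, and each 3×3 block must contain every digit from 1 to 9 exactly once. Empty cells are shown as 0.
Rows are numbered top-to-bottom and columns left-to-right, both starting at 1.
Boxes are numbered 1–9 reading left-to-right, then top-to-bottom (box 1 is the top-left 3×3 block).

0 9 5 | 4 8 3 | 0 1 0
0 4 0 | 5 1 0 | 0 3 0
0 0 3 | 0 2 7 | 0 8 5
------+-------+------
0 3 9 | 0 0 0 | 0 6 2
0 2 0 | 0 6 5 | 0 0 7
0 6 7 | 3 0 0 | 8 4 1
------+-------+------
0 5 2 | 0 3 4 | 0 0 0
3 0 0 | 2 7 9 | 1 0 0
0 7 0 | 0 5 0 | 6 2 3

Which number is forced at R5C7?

Cell R5C7 itself could take any of {3, 9} by direct elimination.
Consider where 3 can go in column 7.
R1C7 is out (row 1 already has a 3).
R2C7 is out (row 2 already has a 3).
R3C7 is out (row 3 already has a 3).
R4C7 is out (row 4 already has a 3).
R7C7 is out (row 7 already has a 3).
So the only cell in column 7 that can hold 3 is R5C7.
Therefore R5C7 = 3.

3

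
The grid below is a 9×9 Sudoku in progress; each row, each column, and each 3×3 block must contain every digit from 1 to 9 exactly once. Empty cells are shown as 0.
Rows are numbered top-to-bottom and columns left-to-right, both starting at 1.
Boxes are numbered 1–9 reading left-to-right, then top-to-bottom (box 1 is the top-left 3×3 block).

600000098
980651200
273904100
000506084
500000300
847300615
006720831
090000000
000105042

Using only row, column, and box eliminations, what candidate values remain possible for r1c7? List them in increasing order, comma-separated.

4,5,7

Row 1 already contains {6, 8, 9}.
Column 7 already contains {1, 2, 3, 6, 8}.
Its 3×3 block (box 3) already contains {1, 2, 8, 9}.
Removing those from 1–9 leaves {4, 5, 7} as the candidates for r1c7.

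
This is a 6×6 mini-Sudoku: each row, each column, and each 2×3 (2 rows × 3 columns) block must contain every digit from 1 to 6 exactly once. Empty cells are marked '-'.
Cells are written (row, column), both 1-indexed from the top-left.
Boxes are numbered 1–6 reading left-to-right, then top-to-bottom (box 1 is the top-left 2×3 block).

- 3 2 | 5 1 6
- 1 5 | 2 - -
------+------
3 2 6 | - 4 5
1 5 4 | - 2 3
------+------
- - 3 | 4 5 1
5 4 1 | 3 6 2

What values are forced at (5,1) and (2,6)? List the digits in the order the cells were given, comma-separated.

For (5,1):
  Consider where 2 can go in column 1.
  (1,1) is out (row 1 already has a 2).
  (2,1) is out (row 2 already has a 2).
  So the only cell in column 1 that can hold 2 is (5,1).
  So (5,1) = 2.
For (2,6):
  Row 2 already contains {1, 2, 5}.
  Column 6 already contains {1, 2, 3, 5, 6}.
  Its 2×3 block (box 2) already contains {1, 2, 5, 6}.
  The only value from 1–6 not eliminated is 4, so (2,6) = 4.

2,4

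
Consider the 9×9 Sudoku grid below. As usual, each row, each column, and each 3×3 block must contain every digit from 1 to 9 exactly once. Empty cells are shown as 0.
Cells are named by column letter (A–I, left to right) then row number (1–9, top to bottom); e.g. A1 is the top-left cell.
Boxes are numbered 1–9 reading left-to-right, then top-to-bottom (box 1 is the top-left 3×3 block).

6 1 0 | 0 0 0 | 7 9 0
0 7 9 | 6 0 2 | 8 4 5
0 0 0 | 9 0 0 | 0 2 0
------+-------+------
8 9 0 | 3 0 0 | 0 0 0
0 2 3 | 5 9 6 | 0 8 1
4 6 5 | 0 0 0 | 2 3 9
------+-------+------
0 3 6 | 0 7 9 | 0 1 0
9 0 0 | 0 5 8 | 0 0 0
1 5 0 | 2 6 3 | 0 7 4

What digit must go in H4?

5

Cell H4 itself could take any of {5, 6} by direct elimination.
Consider where 5 can go in column H.
H8 is out (row 8 already has a 5).
So the only cell in column H that can hold 5 is H4.
Therefore H4 = 5.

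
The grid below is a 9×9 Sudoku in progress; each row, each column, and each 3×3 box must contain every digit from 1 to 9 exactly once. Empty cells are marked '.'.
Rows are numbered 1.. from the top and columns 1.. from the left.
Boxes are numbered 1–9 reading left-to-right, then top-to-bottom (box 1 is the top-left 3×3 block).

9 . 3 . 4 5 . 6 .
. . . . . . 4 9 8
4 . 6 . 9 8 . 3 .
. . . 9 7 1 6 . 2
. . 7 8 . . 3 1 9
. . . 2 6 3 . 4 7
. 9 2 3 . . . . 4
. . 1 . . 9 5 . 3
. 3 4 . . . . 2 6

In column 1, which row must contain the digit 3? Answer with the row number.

Consider where 3 can go in column 1.
row 2, column 1 is out (box 1 already has a 3). row 5, column 1 is out (row 5 already has a 3). row 6, column 1 is out (row 6 already has a 3). row 7, column 1 is out (row 7 already has a 3). The remaining empty cells in column 1 are similarly blocked.
So the only cell in column 1 that can hold 3 is row 4, column 1.
That is row 4.

4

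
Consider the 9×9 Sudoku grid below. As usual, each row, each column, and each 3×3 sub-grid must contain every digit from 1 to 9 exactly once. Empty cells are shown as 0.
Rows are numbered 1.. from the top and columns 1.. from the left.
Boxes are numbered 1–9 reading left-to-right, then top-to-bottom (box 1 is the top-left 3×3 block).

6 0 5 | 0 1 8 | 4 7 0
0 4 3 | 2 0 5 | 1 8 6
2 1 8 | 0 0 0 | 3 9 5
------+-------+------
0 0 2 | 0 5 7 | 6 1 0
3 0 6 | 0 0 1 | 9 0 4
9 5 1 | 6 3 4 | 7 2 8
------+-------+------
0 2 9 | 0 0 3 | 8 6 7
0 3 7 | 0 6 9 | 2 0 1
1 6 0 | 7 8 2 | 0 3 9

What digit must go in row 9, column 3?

Row 9 already contains {1, 2, 3, 6, 7, 8, 9}.
Column 3 already contains {1, 2, 3, 5, 6, 7, 8, 9}.
Its 3×3 block (box 7) already contains {1, 2, 3, 6, 7, 9}.
The only value from 1–9 not eliminated is 4, so row 9, column 3 = 4.

4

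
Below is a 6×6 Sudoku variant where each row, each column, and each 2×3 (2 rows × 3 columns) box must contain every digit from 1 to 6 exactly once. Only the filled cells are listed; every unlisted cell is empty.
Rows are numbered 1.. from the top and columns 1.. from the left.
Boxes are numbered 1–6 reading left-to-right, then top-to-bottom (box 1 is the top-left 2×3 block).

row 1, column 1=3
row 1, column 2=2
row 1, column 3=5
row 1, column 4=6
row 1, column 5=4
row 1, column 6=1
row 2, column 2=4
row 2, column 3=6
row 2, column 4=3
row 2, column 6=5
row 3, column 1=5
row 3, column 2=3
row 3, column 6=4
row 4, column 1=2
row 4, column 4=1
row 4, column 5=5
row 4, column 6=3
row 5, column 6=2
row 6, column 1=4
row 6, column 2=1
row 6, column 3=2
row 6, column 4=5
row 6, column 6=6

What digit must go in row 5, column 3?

3

Row 5 already contains {2}.
Column 3 already contains {2, 5, 6}.
Its 2×3 block (box 5) already contains {1, 2, 4}.
The only value from 1–6 not eliminated is 3, so row 5, column 3 = 3.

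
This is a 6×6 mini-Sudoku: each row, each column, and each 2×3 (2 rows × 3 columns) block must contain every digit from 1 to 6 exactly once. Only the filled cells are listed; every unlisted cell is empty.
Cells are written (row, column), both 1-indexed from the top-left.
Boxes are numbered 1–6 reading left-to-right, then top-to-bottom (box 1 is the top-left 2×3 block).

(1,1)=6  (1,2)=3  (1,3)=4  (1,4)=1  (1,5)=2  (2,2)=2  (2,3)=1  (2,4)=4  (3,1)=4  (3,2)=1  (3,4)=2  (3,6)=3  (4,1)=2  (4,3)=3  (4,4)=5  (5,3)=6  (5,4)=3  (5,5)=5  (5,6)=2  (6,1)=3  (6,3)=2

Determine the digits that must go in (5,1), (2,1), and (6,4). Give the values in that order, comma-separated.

1,5,6

For (5,1):
  Row 5 already contains {2, 3, 5, 6}.
  Column 1 already contains {2, 3, 4, 6}.
  Its 2×3 block (box 5) already contains {2, 3, 6}.
  The only value from 1–6 not eliminated is 1, so (5,1) = 1.
For (2,1):
  Row 2 already contains {1, 2, 4}.
  Column 1 already contains {2, 3, 4, 6}.
  Its 2×3 block (box 1) already contains {1, 2, 3, 4, 6}.
  The only value from 1–6 not eliminated is 5, so (2,1) = 5.
For (6,4):
  Row 6 already contains {2, 3}.
  Column 4 already contains {1, 2, 3, 4, 5}.
  Its 2×3 block (box 6) already contains {2, 3, 5}.
  The only value from 1–6 not eliminated is 6, so (6,4) = 6.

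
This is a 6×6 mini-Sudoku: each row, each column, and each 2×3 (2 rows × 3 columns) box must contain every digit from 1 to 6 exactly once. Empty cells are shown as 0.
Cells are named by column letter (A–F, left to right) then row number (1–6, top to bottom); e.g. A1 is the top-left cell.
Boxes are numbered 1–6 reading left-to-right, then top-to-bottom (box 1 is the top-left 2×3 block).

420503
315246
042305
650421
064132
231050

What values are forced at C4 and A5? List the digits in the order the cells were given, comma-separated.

3,5

For C4:
  Row 4 already contains {1, 2, 4, 5, 6}.
  Column C already contains {1, 2, 4, 5}.
  Its 2×3 block (box 3) already contains {2, 4, 5, 6}.
  The only value from 1–6 not eliminated is 3, so C4 = 3.
For A5:
  Row 5 already contains {1, 2, 3, 4, 6}.
  Column A already contains {2, 3, 4, 6}.
  Its 2×3 block (box 5) already contains {1, 2, 3, 4, 6}.
  The only value from 1–6 not eliminated is 5, so A5 = 5.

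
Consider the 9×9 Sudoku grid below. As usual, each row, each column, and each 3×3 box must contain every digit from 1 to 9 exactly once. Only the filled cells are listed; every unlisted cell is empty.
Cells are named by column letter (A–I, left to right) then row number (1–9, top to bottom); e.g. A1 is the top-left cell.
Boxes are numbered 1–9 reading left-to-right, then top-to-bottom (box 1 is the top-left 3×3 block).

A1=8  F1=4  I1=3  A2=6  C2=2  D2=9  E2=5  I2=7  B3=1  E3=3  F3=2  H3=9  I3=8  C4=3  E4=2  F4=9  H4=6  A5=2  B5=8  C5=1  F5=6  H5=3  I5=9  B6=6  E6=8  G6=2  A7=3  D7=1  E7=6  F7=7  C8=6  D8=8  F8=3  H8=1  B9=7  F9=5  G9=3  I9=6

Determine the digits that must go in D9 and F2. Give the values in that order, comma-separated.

For D9:
  Consider where 2 can go in column D.
  D1 is out (box 2 already has a 2).
  D3 is out (row 3 already has a 2).
  D4 is out (row 4 already has a 2).
  D5 is out (row 5 already has a 2).
  D6 is out (row 6 already has a 2).
  So the only cell in column D that can hold 2 is D9.
  So D9 = 2.
For F2:
  Consider where 8 can go in column F.
  F6 is out (row 6 already has a 8).
  So the only cell in column F that can hold 8 is F2.
  So F2 = 8.

2,8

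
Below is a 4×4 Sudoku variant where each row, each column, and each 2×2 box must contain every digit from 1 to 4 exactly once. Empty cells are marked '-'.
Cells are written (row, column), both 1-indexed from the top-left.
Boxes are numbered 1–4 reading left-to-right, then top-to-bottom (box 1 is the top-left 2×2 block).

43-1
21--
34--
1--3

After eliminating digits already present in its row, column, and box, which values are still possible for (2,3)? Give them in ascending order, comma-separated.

Row 2 already contains {1, 2}.
Column 3 already contains {}.
Its 2×2 block (box 2) already contains {1}.
Removing those from 1–4 leaves {3, 4} as the candidates for (2,3).

3,4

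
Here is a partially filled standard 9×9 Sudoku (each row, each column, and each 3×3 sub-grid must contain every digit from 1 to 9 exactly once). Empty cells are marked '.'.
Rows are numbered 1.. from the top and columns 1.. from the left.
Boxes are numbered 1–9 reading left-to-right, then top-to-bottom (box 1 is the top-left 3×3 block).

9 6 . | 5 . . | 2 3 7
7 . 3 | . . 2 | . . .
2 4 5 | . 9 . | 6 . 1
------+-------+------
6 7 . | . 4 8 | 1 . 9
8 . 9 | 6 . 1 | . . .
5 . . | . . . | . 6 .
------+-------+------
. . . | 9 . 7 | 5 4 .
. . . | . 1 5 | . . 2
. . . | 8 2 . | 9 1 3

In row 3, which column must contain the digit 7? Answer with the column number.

Consider where 7 can go in row 3.
row 3, column 6 is out (column 6 already has a 7).
row 3, column 8 is out (box 3 already has a 7).
So the only cell in row 3 that can hold 7 is row 3, column 4.
That is column 4.

4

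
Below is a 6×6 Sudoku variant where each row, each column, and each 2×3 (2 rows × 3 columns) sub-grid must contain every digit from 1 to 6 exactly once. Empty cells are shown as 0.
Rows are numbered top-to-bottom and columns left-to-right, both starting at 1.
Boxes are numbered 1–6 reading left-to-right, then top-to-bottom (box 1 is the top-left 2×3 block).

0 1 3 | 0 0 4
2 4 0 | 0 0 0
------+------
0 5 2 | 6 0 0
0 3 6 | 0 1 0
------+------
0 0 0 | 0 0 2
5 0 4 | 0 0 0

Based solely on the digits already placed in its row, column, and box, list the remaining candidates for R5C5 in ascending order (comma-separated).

Row 5 already contains {2}.
Column 5 already contains {1}.
Its 2×3 block (box 6) already contains {2}.
Removing those from 1–6 leaves {3, 4, 5, 6} as the candidates for R5C5.

3,4,5,6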